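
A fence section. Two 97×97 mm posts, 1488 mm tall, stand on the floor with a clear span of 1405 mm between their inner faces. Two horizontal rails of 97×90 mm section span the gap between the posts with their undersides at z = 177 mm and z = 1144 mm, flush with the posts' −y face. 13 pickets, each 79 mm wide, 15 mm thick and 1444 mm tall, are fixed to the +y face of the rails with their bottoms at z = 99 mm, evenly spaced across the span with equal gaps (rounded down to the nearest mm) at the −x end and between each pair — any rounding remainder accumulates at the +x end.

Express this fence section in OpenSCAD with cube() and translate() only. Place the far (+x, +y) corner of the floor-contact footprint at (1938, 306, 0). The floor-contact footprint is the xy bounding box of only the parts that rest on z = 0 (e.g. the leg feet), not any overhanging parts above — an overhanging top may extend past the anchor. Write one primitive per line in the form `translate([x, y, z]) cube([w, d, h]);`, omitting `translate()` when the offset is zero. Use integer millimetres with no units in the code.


translate([339, 209, 0]) cube([97, 97, 1488]);
translate([1841, 209, 0]) cube([97, 97, 1488]);
translate([436, 209, 177]) cube([1405, 97, 90]);
translate([436, 209, 1144]) cube([1405, 97, 90]);
translate([463, 306, 99]) cube([79, 15, 1444]);
translate([569, 306, 99]) cube([79, 15, 1444]);
translate([675, 306, 99]) cube([79, 15, 1444]);
translate([781, 306, 99]) cube([79, 15, 1444]);
translate([887, 306, 99]) cube([79, 15, 1444]);
translate([993, 306, 99]) cube([79, 15, 1444]);
translate([1099, 306, 99]) cube([79, 15, 1444]);
translate([1205, 306, 99]) cube([79, 15, 1444]);
translate([1311, 306, 99]) cube([79, 15, 1444]);
translate([1417, 306, 99]) cube([79, 15, 1444]);
translate([1523, 306, 99]) cube([79, 15, 1444]);
translate([1629, 306, 99]) cube([79, 15, 1444]);
translate([1735, 306, 99]) cube([79, 15, 1444]);


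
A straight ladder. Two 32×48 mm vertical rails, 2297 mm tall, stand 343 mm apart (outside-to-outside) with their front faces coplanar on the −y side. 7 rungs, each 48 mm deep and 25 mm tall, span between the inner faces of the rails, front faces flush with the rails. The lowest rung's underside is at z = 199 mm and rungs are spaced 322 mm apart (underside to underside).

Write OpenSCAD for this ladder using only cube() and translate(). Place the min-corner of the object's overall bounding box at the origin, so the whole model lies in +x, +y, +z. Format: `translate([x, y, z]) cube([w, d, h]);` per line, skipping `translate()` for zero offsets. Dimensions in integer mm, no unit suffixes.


cube([32, 48, 2297]);
translate([311, 0, 0]) cube([32, 48, 2297]);
translate([32, 0, 199]) cube([279, 48, 25]);
translate([32, 0, 521]) cube([279, 48, 25]);
translate([32, 0, 843]) cube([279, 48, 25]);
translate([32, 0, 1165]) cube([279, 48, 25]);
translate([32, 0, 1487]) cube([279, 48, 25]);
translate([32, 0, 1809]) cube([279, 48, 25]);
translate([32, 0, 2131]) cube([279, 48, 25]);


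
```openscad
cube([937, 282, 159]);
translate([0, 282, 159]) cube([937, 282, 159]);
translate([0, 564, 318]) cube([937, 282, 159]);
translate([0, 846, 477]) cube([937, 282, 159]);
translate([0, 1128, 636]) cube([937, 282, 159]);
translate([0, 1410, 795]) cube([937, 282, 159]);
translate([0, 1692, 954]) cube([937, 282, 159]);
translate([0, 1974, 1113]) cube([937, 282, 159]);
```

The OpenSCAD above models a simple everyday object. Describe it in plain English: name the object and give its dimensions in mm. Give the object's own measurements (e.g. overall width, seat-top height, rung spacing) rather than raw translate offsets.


A straight staircase of 8 solid steps. Each step is 937 mm wide (x), 282 mm deep (y, the going) and 159 mm tall (the rise). The first step rests on the floor; each subsequent step sits one going further in +y and one rise higher in +z, directly behind and above the previous step with no overlap.


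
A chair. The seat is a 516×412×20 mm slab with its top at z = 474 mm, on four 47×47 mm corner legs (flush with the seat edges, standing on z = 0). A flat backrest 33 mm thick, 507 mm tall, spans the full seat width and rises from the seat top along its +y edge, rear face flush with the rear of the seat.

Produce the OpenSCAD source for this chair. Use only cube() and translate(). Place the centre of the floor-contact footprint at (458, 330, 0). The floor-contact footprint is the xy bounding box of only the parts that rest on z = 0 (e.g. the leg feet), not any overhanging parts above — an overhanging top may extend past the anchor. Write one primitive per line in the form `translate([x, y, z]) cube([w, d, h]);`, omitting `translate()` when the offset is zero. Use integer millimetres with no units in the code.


// leg_h = 474 - 20 = 454
translate([200, 124, 454]) cube([516, 412, 20]);
translate([200, 124, 0]) cube([47, 47, 454]);
translate([669, 124, 0]) cube([47, 47, 454]);
translate([200, 489, 0]) cube([47, 47, 454]);
translate([669, 489, 0]) cube([47, 47, 454]);
translate([200, 503, 474]) cube([516, 33, 507]);


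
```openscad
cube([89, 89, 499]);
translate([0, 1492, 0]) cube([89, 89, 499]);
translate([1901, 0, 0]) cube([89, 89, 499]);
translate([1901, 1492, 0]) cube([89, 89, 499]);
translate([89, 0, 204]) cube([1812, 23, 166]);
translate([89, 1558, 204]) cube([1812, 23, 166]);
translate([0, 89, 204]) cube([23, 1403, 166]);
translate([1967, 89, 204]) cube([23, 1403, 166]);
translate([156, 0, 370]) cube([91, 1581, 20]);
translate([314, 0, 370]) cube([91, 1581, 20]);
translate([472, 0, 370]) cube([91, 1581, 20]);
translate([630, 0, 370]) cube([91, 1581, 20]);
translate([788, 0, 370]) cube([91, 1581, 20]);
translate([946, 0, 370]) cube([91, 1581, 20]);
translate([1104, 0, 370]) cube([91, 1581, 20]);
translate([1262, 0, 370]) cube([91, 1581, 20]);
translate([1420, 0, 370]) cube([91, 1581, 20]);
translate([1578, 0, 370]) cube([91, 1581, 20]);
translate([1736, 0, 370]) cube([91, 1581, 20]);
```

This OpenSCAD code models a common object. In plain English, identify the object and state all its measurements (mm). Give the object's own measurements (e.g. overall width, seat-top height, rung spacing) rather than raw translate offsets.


A bed frame 1990 mm long (x) by 1581 mm wide (y). Four 89×89 mm corner posts, 499 mm tall, at the corners of the footprint. Four rails of 23 mm thickness and 166 mm height run between adjacent posts with their undersides at z = 204 mm, their outer faces flush with the outside of the frame (the two x-running rails run between the posts' inner faces; the two y-running rails run between the posts' inner faces). 11 slats, each 91 mm wide (x) and 20 mm thick, lie across the top of the two x-running rails, running the full 1581 mm width of the frame in y; along x they sit between the end posts with a 67 mm gap after the −x posts and between neighbouring slats, leaving 74 mm before the +x posts.


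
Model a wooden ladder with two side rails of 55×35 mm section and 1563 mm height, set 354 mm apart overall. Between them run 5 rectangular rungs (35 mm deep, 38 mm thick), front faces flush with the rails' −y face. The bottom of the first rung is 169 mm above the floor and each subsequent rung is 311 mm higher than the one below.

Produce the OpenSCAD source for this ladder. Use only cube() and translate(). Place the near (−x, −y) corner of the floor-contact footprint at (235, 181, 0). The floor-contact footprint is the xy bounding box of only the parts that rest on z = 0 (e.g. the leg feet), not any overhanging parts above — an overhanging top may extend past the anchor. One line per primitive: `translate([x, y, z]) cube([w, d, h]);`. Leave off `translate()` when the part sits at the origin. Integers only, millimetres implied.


translate([235, 181, 0]) cube([55, 35, 1563]);
translate([534, 181, 0]) cube([55, 35, 1563]);
translate([290, 181, 169]) cube([244, 35, 38]);
translate([290, 181, 480]) cube([244, 35, 38]);
translate([290, 181, 791]) cube([244, 35, 38]);
translate([290, 181, 1102]) cube([244, 35, 38]);
translate([290, 181, 1413]) cube([244, 35, 38]);


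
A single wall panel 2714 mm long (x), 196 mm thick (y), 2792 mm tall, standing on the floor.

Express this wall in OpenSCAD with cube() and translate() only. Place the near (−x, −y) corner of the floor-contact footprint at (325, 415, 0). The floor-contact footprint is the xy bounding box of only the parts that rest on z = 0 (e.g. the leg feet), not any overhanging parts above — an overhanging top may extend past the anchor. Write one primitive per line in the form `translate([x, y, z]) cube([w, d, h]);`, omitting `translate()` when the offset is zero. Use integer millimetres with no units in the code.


translate([325, 415, 0]) cube([2714, 196, 2792]);


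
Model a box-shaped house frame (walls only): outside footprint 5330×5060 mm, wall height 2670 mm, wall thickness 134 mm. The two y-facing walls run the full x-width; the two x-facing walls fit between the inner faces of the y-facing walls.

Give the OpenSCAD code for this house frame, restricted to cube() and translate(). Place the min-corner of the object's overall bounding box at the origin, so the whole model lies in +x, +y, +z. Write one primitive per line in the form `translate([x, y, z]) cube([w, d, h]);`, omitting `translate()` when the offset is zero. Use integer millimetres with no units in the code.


cube([5330, 134, 2670]);
translate([0, 4926, 0]) cube([5330, 134, 2670]);
translate([0, 134, 0]) cube([134, 4792, 2670]);
translate([5196, 134, 0]) cube([134, 4792, 2670]);


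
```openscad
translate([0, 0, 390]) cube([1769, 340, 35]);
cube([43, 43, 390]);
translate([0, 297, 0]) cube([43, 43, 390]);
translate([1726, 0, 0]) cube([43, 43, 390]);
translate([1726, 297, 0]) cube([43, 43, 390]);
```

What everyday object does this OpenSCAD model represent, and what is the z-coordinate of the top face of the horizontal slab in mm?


A bench. The seat-top height is 425 mm.

A long slab on four corner posts — a bench. The slab sits at z = 390 with thickness 35, so the top is 390 + 35 = 425 mm.


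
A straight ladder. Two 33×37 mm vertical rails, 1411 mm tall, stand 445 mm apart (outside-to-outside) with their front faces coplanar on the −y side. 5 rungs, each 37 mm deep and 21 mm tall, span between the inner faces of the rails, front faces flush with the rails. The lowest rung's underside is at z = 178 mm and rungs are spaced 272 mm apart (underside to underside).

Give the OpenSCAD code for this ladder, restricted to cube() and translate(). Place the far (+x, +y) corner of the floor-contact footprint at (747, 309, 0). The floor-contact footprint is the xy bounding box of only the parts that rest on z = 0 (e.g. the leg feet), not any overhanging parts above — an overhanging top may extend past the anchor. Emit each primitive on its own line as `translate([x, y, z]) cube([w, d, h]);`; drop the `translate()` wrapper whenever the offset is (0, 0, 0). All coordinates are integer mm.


translate([302, 272, 0]) cube([33, 37, 1411]);
translate([714, 272, 0]) cube([33, 37, 1411]);
translate([335, 272, 178]) cube([379, 37, 21]);
translate([335, 272, 450]) cube([379, 37, 21]);
translate([335, 272, 722]) cube([379, 37, 21]);
translate([335, 272, 994]) cube([379, 37, 21]);
translate([335, 272, 1266]) cube([379, 37, 21]);


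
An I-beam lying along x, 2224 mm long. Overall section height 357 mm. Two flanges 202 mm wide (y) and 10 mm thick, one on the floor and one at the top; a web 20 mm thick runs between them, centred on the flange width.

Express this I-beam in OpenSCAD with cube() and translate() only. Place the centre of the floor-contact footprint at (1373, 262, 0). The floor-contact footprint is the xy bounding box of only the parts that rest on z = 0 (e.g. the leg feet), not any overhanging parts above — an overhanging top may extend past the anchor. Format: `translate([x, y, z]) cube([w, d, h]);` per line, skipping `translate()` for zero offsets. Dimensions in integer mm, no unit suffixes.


translate([261, 161, 0]) cube([2224, 202, 10]);
translate([261, 252, 10]) cube([2224, 20, 337]);
translate([261, 161, 347]) cube([2224, 202, 10]);


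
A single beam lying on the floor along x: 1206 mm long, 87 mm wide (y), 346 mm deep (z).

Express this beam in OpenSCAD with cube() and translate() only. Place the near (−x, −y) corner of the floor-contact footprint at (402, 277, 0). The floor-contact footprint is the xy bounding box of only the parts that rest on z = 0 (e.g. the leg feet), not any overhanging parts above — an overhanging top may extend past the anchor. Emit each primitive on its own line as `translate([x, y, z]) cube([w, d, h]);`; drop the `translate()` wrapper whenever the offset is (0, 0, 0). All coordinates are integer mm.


translate([402, 277, 0]) cube([1206, 87, 346]);


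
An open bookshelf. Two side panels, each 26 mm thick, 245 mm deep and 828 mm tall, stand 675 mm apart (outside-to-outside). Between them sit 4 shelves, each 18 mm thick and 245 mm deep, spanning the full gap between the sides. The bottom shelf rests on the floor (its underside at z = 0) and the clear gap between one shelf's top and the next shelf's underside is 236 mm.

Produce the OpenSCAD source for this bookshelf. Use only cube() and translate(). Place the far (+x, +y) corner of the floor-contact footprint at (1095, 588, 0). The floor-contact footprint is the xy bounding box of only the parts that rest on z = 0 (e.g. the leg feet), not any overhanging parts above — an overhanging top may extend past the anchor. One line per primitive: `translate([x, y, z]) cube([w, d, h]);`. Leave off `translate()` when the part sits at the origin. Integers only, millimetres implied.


translate([420, 343, 0]) cube([26, 245, 828]);
translate([1069, 343, 0]) cube([26, 245, 828]);
translate([446, 343, 0]) cube([623, 245, 18]);
translate([446, 343, 254]) cube([623, 245, 18]);
translate([446, 343, 508]) cube([623, 245, 18]);
translate([446, 343, 762]) cube([623, 245, 18]);


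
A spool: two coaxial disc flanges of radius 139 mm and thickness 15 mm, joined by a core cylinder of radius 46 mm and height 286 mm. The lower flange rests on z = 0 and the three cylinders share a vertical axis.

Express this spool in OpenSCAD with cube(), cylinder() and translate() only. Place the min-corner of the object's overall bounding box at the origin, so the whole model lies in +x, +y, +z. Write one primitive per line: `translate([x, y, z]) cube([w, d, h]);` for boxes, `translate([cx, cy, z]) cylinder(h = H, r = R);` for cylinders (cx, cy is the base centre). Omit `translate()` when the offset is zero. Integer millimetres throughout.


translate([139, 139, 0]) cylinder(h = 15, r = 139);
translate([139, 139, 15]) cylinder(h = 286, r = 46);
translate([139, 139, 301]) cylinder(h = 15, r = 139);


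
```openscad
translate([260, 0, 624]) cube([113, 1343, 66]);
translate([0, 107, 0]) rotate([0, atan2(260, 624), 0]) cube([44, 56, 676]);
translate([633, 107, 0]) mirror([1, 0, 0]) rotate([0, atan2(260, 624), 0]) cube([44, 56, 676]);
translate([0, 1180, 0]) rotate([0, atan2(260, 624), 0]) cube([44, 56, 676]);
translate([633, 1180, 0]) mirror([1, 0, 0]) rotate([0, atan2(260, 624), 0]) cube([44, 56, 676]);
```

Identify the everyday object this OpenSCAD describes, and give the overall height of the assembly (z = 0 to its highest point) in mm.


A sawhorse. The overall height is 690 mm.

A beam across two mirrored pairs of raked legs — a sawhorse. The beam's underside is at z = 624 (matching the legs' vertical rise in atan2(260, 624)) and the beam is 66 mm tall, so its top is at 624 + 66 = 690 mm. The raked legs top out at the beam's underside, so that is the highest point.


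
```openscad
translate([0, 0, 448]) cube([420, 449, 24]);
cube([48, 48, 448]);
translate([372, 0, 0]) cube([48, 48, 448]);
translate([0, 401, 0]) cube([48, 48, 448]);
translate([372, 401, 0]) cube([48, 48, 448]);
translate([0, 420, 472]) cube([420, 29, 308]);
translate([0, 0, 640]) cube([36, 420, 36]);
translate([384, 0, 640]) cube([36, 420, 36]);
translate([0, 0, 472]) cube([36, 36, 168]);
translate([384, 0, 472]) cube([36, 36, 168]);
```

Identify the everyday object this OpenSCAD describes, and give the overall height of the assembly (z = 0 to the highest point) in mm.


A chair. The overall height is 780 mm.

A slab on four corner posts with a tall panel at the back — a chair. The seat slab sits at z = 448 with thickness 24, and the 308 mm backrest starts at the seat top, so the overall height is 448 + 24 + 308 = 780 mm.


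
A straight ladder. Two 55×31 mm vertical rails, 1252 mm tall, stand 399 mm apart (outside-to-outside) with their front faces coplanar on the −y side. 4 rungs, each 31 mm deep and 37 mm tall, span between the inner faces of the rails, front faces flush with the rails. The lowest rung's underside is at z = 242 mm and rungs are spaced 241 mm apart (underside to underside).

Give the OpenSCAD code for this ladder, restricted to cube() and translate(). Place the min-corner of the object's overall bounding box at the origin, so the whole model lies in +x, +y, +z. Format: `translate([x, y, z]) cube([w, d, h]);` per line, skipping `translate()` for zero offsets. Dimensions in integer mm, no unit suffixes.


cube([55, 31, 1252]);
translate([344, 0, 0]) cube([55, 31, 1252]);
translate([55, 0, 242]) cube([289, 31, 37]);
translate([55, 0, 483]) cube([289, 31, 37]);
translate([55, 0, 724]) cube([289, 31, 37]);
translate([55, 0, 965]) cube([289, 31, 37]);


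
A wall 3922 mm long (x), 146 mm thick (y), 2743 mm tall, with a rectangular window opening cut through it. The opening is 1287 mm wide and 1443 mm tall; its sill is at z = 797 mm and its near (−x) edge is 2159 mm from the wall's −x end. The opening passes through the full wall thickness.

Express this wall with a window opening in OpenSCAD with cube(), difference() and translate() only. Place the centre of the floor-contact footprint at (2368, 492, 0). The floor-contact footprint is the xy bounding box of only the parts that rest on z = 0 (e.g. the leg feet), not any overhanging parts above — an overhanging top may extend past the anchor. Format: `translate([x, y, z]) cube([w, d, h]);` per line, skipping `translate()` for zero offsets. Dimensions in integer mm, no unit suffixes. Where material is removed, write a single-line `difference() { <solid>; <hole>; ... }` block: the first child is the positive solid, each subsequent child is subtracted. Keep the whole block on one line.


difference() { translate([407, 419, 0]) cube([3922, 146, 2743]); translate([2566, 419, 797]) cube([1287, 146, 1443]); }


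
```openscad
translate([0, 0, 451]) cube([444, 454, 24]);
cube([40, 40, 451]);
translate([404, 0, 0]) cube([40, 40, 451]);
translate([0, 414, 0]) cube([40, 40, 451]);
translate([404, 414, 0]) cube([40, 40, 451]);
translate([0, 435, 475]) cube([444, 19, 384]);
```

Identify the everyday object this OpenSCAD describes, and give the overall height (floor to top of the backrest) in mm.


A chair. The overall height is 859 mm.

A slab on four corner posts with a tall panel at the back — a chair. The seat slab sits at z = 451 with thickness 24, and the 384 mm backrest starts at the seat top, so the overall height is 451 + 24 + 384 = 859 mm.


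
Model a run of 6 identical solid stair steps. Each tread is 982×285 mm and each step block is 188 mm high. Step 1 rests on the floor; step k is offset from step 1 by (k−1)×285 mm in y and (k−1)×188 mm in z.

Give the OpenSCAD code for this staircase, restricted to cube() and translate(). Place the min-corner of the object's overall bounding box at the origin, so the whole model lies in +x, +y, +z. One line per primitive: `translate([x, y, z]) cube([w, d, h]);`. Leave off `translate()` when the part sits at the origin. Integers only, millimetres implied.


cube([982, 285, 188]);
translate([0, 285, 188]) cube([982, 285, 188]);
translate([0, 570, 376]) cube([982, 285, 188]);
translate([0, 855, 564]) cube([982, 285, 188]);
translate([0, 1140, 752]) cube([982, 285, 188]);
translate([0, 1425, 940]) cube([982, 285, 188]);


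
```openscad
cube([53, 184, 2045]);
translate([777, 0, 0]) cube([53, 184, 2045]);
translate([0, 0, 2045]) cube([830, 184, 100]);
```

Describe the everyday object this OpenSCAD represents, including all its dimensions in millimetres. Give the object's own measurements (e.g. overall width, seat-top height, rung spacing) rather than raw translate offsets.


A door frame. The clear opening is 724 mm wide and 2045 mm high. Two 53 mm wide jambs, 184 mm deep, stand either side of the opening from the floor to the top of the opening. A 100 mm thick head sits across the top of both jambs, spanning the full outside width of the frame.


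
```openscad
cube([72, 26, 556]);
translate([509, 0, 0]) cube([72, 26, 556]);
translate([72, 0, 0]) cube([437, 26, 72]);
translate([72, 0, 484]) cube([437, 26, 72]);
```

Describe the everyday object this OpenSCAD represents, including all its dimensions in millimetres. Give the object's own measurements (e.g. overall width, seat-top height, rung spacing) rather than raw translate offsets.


A rectangular picture frame lying in the x–z plane (depth along y). The opening is 437 mm wide (x) by 412 mm tall (z), surrounded by a border 72 mm wide on all four sides. The frame is 26 mm deep and is made of two full-height vertical stiles with two horizontal rails fitted between them.


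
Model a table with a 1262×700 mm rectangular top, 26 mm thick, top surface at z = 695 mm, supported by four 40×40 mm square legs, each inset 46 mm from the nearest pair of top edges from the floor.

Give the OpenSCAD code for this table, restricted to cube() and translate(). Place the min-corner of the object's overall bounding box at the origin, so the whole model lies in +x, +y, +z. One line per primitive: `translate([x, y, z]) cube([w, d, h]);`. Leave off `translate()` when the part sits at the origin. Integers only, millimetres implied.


translate([0, 0, 669]) cube([1262, 700, 26]);
translate([46, 46, 0]) cube([40, 40, 669]);
translate([1176, 46, 0]) cube([40, 40, 669]);
translate([46, 614, 0]) cube([40, 40, 669]);
translate([1176, 614, 0]) cube([40, 40, 669]);


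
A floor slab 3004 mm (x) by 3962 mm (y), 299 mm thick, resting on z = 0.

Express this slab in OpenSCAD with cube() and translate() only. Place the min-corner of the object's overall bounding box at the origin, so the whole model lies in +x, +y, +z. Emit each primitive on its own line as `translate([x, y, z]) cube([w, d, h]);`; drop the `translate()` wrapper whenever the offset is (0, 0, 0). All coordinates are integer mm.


cube([3004, 3962, 299]);


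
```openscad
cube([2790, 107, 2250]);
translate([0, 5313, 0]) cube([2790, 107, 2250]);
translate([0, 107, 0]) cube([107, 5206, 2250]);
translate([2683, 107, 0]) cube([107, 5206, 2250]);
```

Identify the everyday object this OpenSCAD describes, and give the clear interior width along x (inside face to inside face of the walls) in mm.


A house (or room) frame. The interior width is 2576 mm.

Four 2250 mm walls enclosing a rectangle with no floor or roof — a room or house frame. Outside width is 2790 mm and wall thickness is 107 mm, so the interior width is 2790 − 2 × 107 = 2576 mm.


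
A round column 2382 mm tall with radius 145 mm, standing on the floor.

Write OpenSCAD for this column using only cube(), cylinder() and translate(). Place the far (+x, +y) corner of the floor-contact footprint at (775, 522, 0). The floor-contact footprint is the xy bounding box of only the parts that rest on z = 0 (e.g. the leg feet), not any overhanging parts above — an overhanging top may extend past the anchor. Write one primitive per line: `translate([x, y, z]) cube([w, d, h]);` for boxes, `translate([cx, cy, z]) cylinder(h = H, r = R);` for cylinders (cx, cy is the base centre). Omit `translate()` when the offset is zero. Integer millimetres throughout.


translate([630, 377, 0]) cylinder(h = 2382, r = 145);


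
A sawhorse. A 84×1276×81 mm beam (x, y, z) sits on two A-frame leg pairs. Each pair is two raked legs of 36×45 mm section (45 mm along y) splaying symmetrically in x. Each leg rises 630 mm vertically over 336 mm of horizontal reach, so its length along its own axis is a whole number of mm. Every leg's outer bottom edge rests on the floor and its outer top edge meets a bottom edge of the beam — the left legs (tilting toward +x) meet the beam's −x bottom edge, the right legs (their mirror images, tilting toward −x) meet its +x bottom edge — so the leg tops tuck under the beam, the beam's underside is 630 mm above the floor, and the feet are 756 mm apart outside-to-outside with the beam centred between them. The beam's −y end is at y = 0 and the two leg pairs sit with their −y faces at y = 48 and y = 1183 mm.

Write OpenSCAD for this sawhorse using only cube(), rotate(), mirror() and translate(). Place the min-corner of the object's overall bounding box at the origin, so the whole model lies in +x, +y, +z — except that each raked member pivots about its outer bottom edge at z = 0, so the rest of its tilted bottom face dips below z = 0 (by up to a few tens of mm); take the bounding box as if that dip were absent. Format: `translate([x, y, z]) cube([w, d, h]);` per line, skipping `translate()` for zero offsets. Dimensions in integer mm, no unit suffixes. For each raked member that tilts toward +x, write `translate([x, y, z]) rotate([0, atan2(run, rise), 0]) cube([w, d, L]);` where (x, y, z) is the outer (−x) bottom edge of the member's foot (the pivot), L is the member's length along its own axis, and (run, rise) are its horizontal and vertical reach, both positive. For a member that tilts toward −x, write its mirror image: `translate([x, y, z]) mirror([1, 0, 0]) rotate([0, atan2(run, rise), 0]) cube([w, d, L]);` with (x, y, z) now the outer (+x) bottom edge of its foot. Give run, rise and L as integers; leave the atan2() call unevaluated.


translate([336, 0, 630]) cube([84, 1276, 81]);
translate([0, 48, 0]) rotate([0, atan2(336, 630), 0]) cube([36, 45, 714]);
translate([756, 48, 0]) mirror([1, 0, 0]) rotate([0, atan2(336, 630), 0]) cube([36, 45, 714]);
translate([0, 1183, 0]) rotate([0, atan2(336, 630), 0]) cube([36, 45, 714]);
translate([756, 1183, 0]) mirror([1, 0, 0]) rotate([0, atan2(336, 630), 0]) cube([36, 45, 714]);


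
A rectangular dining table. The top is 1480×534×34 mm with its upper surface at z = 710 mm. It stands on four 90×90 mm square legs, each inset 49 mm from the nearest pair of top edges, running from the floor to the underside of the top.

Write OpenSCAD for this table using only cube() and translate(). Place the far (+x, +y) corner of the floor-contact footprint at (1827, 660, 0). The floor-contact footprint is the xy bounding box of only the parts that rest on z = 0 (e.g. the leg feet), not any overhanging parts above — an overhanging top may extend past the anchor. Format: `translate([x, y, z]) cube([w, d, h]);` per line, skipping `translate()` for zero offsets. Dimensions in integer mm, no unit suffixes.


translate([396, 175, 676]) cube([1480, 534, 34]);
translate([445, 224, 0]) cube([90, 90, 676]);
translate([1737, 224, 0]) cube([90, 90, 676]);
translate([445, 570, 0]) cube([90, 90, 676]);
translate([1737, 570, 0]) cube([90, 90, 676]);


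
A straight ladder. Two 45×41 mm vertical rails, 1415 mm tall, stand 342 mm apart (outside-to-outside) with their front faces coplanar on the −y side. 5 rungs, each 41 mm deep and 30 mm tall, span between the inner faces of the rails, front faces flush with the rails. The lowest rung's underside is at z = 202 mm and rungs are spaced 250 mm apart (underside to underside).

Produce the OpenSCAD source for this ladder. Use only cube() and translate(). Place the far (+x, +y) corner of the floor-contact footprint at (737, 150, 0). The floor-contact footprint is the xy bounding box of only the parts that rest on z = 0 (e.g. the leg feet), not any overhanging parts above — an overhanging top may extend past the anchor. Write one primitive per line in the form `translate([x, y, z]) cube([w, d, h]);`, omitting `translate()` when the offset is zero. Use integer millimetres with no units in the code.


translate([395, 109, 0]) cube([45, 41, 1415]);
translate([692, 109, 0]) cube([45, 41, 1415]);
translate([440, 109, 202]) cube([252, 41, 30]);
translate([440, 109, 452]) cube([252, 41, 30]);
translate([440, 109, 702]) cube([252, 41, 30]);
translate([440, 109, 952]) cube([252, 41, 30]);
translate([440, 109, 1202]) cube([252, 41, 30]);


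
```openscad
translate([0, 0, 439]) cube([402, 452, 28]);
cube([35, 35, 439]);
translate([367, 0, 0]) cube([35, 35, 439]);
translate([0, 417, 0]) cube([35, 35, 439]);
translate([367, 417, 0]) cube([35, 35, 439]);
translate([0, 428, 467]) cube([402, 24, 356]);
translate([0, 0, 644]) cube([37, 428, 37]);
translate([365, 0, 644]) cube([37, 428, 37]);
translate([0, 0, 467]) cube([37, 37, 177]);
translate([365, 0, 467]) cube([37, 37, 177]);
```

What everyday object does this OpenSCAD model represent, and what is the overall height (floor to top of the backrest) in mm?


A chair. The overall height is 823 mm.

A slab on four corner posts with a tall panel at the back — a chair. The seat slab sits at z = 439 with thickness 28, and the 356 mm backrest starts at the seat top, so the overall height is 439 + 28 + 356 = 823 mm.


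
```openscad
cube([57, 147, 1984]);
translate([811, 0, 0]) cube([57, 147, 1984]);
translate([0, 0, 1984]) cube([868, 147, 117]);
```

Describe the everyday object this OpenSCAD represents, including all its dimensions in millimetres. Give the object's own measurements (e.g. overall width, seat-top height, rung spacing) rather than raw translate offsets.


A door frame. The clear opening is 754 mm wide and 1984 mm high. Two 57 mm wide jambs, 147 mm deep, stand either side of the opening from the floor to the top of the opening. A 117 mm thick head sits across the top of both jambs, spanning the full outside width of the frame.


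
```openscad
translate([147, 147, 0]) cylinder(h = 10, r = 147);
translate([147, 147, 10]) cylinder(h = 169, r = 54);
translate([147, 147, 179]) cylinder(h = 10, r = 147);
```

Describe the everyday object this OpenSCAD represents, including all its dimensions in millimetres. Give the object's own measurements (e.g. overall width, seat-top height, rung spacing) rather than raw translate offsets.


A spool: two coaxial disc flanges of radius 147 mm and thickness 10 mm, joined by a core cylinder of radius 54 mm and height 169 mm. The lower flange rests on z = 0 and the three cylinders share a vertical axis.


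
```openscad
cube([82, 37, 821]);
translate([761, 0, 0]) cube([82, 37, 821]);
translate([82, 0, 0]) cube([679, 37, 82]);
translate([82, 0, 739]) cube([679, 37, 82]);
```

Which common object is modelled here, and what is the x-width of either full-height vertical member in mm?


A picture frame. The border width is 82 mm.

Four thin pieces enclosing a rectangular opening — a picture frame. The two full-height stiles are 821 mm tall; the top rail sits at z = 739 and is 82 mm tall, so the border above the opening is 821 − 739 = 82 mm, matching the stile x-width.


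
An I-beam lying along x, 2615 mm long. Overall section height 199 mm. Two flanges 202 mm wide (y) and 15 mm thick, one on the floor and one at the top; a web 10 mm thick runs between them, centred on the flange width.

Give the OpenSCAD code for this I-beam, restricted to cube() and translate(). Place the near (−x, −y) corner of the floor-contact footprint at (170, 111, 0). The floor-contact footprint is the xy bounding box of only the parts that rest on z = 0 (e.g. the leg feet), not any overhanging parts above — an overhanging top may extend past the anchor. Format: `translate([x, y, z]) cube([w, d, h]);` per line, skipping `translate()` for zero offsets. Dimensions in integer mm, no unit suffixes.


translate([170, 111, 0]) cube([2615, 202, 15]);
translate([170, 207, 15]) cube([2615, 10, 169]);
translate([170, 111, 184]) cube([2615, 202, 15]);


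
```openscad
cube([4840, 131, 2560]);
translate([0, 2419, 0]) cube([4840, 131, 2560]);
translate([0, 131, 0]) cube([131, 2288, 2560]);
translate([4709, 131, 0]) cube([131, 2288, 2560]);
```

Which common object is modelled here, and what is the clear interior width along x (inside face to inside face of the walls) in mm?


A house (or room) frame. The interior width is 4578 mm.

Four 2560 mm walls enclosing a rectangle with no floor or roof — a room or house frame. Outside width is 4840 mm and wall thickness is 131 mm, so the interior width is 4840 − 2 × 131 = 4578 mm.


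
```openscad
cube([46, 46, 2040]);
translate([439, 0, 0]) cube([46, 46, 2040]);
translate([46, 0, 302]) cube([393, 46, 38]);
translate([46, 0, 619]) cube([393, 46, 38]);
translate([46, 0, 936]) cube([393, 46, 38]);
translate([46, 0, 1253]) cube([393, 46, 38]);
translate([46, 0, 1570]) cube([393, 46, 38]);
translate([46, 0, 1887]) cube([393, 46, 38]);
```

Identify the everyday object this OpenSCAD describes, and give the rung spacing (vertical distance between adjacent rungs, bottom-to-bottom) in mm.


A ladder. The rung spacing is 317 mm.

Two tall 46×46 posts with 6 short bars between them — a ladder. Adjacent rungs sit at z = 302 and z = 619, so the spacing is 619 − 302 = 317 mm.


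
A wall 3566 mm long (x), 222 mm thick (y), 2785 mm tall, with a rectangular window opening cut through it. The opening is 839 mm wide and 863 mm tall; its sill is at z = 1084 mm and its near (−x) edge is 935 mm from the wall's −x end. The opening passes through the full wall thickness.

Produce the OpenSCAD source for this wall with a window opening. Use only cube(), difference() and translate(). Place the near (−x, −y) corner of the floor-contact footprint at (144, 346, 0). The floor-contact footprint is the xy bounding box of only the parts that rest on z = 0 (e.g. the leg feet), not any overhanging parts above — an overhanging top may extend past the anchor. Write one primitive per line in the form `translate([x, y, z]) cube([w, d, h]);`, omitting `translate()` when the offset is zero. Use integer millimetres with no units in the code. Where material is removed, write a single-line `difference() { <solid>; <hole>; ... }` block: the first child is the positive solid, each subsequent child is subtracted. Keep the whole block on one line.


difference() { translate([144, 346, 0]) cube([3566, 222, 2785]); translate([1079, 346, 1084]) cube([839, 222, 863]); }


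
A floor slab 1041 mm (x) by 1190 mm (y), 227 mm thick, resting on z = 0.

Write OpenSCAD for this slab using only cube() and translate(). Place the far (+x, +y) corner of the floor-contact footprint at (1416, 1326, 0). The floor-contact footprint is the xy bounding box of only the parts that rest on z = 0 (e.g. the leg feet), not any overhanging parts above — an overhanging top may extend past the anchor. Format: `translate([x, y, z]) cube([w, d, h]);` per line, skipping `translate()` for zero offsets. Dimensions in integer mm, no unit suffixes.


translate([375, 136, 0]) cube([1041, 1190, 227]);


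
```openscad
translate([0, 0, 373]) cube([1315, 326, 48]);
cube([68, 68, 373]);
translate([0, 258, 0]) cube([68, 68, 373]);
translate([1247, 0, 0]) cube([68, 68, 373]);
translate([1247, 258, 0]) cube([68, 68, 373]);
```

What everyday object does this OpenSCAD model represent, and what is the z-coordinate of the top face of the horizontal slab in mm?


A bench. The seat-top height is 421 mm.

A long slab on four corner posts — a bench. The slab sits at z = 373 with thickness 48, so the top is 373 + 48 = 421 mm.


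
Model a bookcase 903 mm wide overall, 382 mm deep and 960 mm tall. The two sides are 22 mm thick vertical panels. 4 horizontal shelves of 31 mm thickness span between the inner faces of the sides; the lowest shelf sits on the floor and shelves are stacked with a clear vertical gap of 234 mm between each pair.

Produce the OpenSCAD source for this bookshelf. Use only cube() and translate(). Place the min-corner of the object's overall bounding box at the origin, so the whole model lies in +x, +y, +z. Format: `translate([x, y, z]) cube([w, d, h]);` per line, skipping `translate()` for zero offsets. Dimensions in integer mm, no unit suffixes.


cube([22, 382, 960]);
translate([881, 0, 0]) cube([22, 382, 960]);
translate([22, 0, 0]) cube([859, 382, 31]);
translate([22, 0, 265]) cube([859, 382, 31]);
translate([22, 0, 530]) cube([859, 382, 31]);
translate([22, 0, 795]) cube([859, 382, 31]);


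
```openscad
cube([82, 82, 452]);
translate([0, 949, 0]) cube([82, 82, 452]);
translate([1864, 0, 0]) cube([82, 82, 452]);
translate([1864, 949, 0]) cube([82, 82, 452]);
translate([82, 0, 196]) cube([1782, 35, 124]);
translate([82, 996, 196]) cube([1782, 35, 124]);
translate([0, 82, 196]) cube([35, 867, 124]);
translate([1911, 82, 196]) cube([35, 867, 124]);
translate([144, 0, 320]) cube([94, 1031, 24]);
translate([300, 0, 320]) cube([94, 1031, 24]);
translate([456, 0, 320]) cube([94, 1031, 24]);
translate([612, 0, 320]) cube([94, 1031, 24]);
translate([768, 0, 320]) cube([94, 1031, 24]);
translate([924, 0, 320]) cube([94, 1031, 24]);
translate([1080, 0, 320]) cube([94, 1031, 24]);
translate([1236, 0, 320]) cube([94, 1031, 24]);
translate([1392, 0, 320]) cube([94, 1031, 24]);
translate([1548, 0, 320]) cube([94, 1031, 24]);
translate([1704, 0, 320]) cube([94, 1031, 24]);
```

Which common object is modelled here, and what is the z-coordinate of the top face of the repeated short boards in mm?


A bed frame. The slat-top height is 344 mm.

Four posts, four rails, and a row of slats — a bed frame. Slats sit on the rails at z = 196 + 124 = 320; with slat thickness 24, the top is 344 mm.


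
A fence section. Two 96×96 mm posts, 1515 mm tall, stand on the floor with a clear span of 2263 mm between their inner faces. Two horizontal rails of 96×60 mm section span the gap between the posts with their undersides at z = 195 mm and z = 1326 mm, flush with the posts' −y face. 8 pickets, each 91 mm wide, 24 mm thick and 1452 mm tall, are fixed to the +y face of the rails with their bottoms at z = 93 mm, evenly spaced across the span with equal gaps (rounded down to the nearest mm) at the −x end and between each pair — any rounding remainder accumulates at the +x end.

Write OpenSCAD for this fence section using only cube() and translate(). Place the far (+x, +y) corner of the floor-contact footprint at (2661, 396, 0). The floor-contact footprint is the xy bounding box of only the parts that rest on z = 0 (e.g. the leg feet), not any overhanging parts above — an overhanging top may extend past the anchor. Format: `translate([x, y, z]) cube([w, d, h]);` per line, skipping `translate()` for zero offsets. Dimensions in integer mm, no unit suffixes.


translate([206, 300, 0]) cube([96, 96, 1515]);
translate([2565, 300, 0]) cube([96, 96, 1515]);
translate([302, 300, 195]) cube([2263, 96, 60]);
translate([302, 300, 1326]) cube([2263, 96, 60]);
translate([472, 396, 93]) cube([91, 24, 1452]);
translate([733, 396, 93]) cube([91, 24, 1452]);
translate([994, 396, 93]) cube([91, 24, 1452]);
translate([1255, 396, 93]) cube([91, 24, 1452]);
translate([1516, 396, 93]) cube([91, 24, 1452]);
translate([1777, 396, 93]) cube([91, 24, 1452]);
translate([2038, 396, 93]) cube([91, 24, 1452]);
translate([2299, 396, 93]) cube([91, 24, 1452]);


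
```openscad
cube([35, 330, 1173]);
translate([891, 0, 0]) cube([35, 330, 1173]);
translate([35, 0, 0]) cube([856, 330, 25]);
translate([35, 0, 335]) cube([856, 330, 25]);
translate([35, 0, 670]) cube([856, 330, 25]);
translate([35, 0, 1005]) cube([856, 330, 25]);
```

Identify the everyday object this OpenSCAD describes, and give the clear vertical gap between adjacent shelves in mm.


A bookshelf. The clear shelf gap is 310 mm.

Two tall side panels with 4 horizontal boards between them — a bookshelf. The first two shelf undersides are at z = 0 and z = 335; with shelf thickness 25, the clear gap is 335 − 0 − 25 = 310 mm.


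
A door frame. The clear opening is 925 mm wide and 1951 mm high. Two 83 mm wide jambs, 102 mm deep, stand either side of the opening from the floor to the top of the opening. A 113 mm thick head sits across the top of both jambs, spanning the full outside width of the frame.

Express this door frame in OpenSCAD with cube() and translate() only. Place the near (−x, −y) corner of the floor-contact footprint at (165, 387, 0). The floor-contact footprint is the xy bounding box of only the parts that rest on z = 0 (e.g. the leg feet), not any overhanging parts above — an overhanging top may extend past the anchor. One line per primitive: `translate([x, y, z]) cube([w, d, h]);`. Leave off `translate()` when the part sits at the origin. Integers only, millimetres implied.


translate([165, 387, 0]) cube([83, 102, 1951]);
translate([1173, 387, 0]) cube([83, 102, 1951]);
translate([165, 387, 1951]) cube([1091, 102, 113]);
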